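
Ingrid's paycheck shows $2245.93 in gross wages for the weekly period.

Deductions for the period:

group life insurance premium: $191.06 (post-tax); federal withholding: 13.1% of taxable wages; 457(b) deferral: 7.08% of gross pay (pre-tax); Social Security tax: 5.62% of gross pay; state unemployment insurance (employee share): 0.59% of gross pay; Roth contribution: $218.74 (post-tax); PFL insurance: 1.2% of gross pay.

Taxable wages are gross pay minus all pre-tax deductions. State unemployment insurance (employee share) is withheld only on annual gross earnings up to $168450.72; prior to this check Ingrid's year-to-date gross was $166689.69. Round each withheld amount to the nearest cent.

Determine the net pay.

457(b) deferral: $2245.93 × 0.0708 = $159.01
Taxable wages = $2245.93 − $159.01 = $2086.92
Federal withholding: $2086.92 × 0.131 = $273.39
State unemployment insurance (employee share): only $168450.72 − $166689.69 = $1761.03 of this check is subject → $1761.03 × 0.0059 = $10.39
PFL insurance: $2245.93 × 0.012 = $26.95
Social Security tax: $2245.93 × 0.0562 = $126.22
Roth contribution: $218.74
Group life insurance premium: $191.06
Total deductions = $159.01 + $273.39 + $10.39 + $26.95 + $126.22 + $218.74 + $191.06 = $1005.76
Net pay = $2245.93 − $1005.76 = $1240.17

$1240.17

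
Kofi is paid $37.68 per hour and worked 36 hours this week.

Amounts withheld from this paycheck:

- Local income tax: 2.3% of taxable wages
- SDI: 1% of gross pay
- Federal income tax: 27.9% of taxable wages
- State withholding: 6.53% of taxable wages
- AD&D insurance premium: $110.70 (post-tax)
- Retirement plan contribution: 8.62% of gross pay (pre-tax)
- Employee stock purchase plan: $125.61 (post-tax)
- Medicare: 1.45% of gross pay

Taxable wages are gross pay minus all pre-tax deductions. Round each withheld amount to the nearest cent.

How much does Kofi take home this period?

$514.73

Gross pay: 36 × $37.68 = $1,356.48
Retirement plan contribution: $1,356.48 × 0.0862 = $116.93
Taxable wages = $1,356.48 − $116.93 = $1,239.55
Federal income tax: $1,239.55 × 0.279 = $345.83
Local income tax: $1,239.55 × 0.023 = $28.51
State withholding: $1,239.55 × 0.0653 = $80.94
SDI: $1,356.48 × 0.01 = $13.56
Medicare: $1,356.48 × 0.0145 = $19.67
AD&D insurance premium: $110.70
Employee stock purchase plan: $125.61
Total deductions = $116.93 + $345.83 + $28.51 + $80.94 + $13.56 + $19.67 + $110.70 + $125.61 = $841.75
Net pay = $1,356.48 − $841.75 = $514.73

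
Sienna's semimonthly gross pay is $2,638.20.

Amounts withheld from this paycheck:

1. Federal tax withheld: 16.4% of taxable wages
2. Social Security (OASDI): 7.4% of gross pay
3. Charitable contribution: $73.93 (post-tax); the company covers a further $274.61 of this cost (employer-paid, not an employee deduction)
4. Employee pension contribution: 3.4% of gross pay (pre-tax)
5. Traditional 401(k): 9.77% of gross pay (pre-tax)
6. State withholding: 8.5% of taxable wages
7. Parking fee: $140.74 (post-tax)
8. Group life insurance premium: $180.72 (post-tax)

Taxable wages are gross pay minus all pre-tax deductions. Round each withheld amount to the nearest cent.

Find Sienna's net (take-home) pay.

Employee pension contribution: $2,638.20 × 0.034 = $89.70
Traditional 401(k): $2,638.20 × 0.0977 = $257.75
Pre-tax total = $89.70 + $257.75 = $347.45
Taxable wages = $2,638.20 − $347.45 = $2,290.75
Federal tax withheld: $2,290.75 × 0.164 = $375.68
State withholding: $2,290.75 × 0.085 = $194.71
Social Security (OASDI): $2,638.20 × 0.074 = $195.23
Group life insurance premium: $180.72
Charitable contribution: $73.93
Parking fee: $140.74
(Employer's $274.61 toward charitable contribution is not withheld from the employee.)
Total deductions = $89.70 + $257.75 + $375.68 + $194.71 + $195.23 + $180.72 + $73.93 + $140.74 = $1,508.46
Net pay = $2,638.20 − $1,508.46 = $1,129.74

$1,129.74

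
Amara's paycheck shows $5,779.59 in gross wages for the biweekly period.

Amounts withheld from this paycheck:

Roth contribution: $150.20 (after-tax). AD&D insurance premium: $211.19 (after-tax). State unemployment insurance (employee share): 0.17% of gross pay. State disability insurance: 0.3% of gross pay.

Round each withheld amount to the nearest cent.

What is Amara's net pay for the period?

$5,391.03

State disability insurance: $5,779.59 × 0.003 = $17.34
State unemployment insurance (employee share): $5,779.59 × 0.0017 = $9.83
Roth contribution: $150.20
AD&D insurance premium: $211.19
Total deductions = $17.34 + $9.83 + $150.20 + $211.19 = $388.56
Net pay = $5,779.59 − $388.56 = $5,391.03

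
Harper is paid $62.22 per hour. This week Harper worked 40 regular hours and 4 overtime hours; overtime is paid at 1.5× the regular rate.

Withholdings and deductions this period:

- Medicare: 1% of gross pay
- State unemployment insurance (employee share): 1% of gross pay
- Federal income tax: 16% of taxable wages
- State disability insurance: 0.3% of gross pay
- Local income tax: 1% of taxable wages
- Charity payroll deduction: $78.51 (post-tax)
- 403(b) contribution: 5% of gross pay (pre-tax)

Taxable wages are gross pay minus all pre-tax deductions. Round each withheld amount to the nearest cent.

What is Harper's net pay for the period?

$2112.44

Regular pay: 40 × $62.22 = $2488.80
Overtime pay: 4 × $62.22 × 1.5 = $373.32
Gross pay = $2488.80 + $373.32 = $2862.12
403(b) contribution: $2862.12 × 0.05 = $143.11
Taxable wages = $2862.12 − $143.11 = $2719.01
Federal income tax: $2719.01 × 0.16 = $435.04
Local income tax: $2719.01 × 0.01 = $27.19
Medicare: $2862.12 × 0.01 = $28.62
State disability insurance: $2862.12 × 0.003 = $8.59
State unemployment insurance (employee share): $2862.12 × 0.01 = $28.62
Charity payroll deduction: $78.51
Total deductions = $143.11 + $435.04 + $27.19 + $28.62 + $8.59 + $28.62 + $78.51 = $749.68
Net pay = $2862.12 − $749.68 = $2112.44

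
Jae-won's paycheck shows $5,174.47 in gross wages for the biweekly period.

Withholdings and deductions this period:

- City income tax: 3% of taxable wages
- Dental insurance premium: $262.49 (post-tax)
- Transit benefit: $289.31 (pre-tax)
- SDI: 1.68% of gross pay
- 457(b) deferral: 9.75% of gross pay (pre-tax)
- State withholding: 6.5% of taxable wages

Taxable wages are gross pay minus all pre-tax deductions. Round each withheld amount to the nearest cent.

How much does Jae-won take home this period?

$3,615.07

Transit benefit: $289.31
457(b) deferral: $5,174.47 × 0.0975 = $504.51
Pre-tax total = $289.31 + $504.51 = $793.82
Taxable wages = $5,174.47 − $793.82 = $4,380.65
State withholding: $4,380.65 × 0.065 = $284.74
City income tax: $4,380.65 × 0.03 = $131.42
SDI: $5,174.47 × 0.0168 = $86.93
Dental insurance premium: $262.49
Total deductions = $289.31 + $504.51 + $284.74 + $131.42 + $86.93 + $262.49 = $1,559.40
Net pay = $5,174.47 − $1,559.40 = $3,615.07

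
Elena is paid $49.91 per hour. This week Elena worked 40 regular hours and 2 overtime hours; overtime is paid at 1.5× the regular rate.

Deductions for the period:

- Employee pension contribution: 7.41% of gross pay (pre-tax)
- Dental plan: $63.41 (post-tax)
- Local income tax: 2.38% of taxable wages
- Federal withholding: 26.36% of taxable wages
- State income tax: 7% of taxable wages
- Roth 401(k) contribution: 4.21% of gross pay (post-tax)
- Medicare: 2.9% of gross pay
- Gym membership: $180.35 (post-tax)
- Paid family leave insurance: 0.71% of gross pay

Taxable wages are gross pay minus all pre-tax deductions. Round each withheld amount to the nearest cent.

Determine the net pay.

$865.32

Regular pay: 40 × $49.91 = $1,996.40
Overtime pay: 2 × $49.91 × 1.5 = $149.73
Gross pay = $1,996.40 + $149.73 = $2,146.13
Employee pension contribution: $2,146.13 × 0.0741 = $159.03
Taxable wages = $2,146.13 − $159.03 = $1,987.10
Federal withholding: $1,987.10 × 0.2636 = $523.80
State income tax: $1,987.10 × 0.07 = $139.10
Local income tax: $1,987.10 × 0.0238 = $47.29
Medicare: $2,146.13 × 0.029 = $62.24
Paid family leave insurance: $2,146.13 × 0.0071 = $15.24
Dental plan: $63.41
Gym membership: $180.35
Roth 401(k) contribution: $2,146.13 × 0.0421 = $90.35
Total deductions = $159.03 + $523.80 + $139.10 + $47.29 + $62.24 + $15.24 + $63.41 + $180.35 + $90.35 = $1,280.81
Net pay = $2,146.13 − $1,280.81 = $865.32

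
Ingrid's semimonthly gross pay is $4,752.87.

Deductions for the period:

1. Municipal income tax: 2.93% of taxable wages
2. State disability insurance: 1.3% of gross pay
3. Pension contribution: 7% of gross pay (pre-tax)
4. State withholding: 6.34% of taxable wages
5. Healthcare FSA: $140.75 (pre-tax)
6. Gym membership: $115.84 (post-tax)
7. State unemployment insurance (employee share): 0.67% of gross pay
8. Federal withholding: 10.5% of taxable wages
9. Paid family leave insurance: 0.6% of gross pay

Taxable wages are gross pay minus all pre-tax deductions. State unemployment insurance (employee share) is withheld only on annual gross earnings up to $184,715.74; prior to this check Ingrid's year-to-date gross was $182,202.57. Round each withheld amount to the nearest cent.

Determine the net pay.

Healthcare FSA: $140.75
Pension contribution: $4,752.87 × 0.07 = $332.70
Pre-tax total = $140.75 + $332.70 = $473.45
Taxable wages = $4,752.87 − $473.45 = $4,279.42
Federal withholding: $4,279.42 × 0.105 = $449.34
Municipal income tax: $4,279.42 × 0.0293 = $125.39
State withholding: $4,279.42 × 0.0634 = $271.32
State disability insurance: $4,752.87 × 0.013 = $61.79
State unemployment insurance (employee share): only $184,715.74 − $182,202.57 = $2,513.17 of this check is subject → $2,513.17 × 0.0067 = $16.84
Paid family leave insurance: $4,752.87 × 0.006 = $28.52
Gym membership: $115.84
Total deductions = $140.75 + $332.70 + $449.34 + $125.39 + $271.32 + $61.79 + $16.84 + $28.52 + $115.84 = $1,542.49
Net pay = $4,752.87 − $1,542.49 = $3,210.38

$3,210.38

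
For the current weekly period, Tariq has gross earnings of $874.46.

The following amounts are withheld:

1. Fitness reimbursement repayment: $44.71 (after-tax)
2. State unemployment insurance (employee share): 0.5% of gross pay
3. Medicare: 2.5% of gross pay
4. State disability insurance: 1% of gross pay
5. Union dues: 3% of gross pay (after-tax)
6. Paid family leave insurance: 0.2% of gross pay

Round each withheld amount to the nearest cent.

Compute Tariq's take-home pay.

$766.80

State unemployment insurance (employee share): $874.46 × 0.005 = $4.37
Medicare: $874.46 × 0.025 = $21.86
State disability insurance: $874.46 × 0.01 = $8.74
Paid family leave insurance: $874.46 × 0.002 = $1.75
Fitness reimbursement repayment: $44.71
Union dues: $874.46 × 0.03 = $26.23
Total deductions = $4.37 + $21.86 + $8.74 + $1.75 + $44.71 + $26.23 = $107.66
Net pay = $874.46 − $107.66 = $766.80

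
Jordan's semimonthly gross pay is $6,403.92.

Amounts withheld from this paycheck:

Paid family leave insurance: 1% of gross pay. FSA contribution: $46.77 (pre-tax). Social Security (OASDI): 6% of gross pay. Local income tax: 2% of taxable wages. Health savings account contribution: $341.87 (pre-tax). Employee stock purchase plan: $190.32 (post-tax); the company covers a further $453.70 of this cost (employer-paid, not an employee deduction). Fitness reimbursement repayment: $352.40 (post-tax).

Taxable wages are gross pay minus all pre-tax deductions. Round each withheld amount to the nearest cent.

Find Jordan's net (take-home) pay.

Health savings account contribution: $341.87
FSA contribution: $46.77
Pre-tax total = $341.87 + $46.77 = $388.64
Taxable wages = $6,403.92 − $388.64 = $6,015.28
Local income tax: $6,015.28 × 0.02 = $120.31
Paid family leave insurance: $6,403.92 × 0.01 = $64.04
Social Security (OASDI): $6,403.92 × 0.06 = $384.24
Fitness reimbursement repayment: $352.40
Employee stock purchase plan: $190.32
(Employer's $453.70 toward employee stock purchase plan is not withheld from the employee.)
Total deductions = $341.87 + $46.77 + $120.31 + $64.04 + $384.24 + $352.40 + $190.32 = $1,499.95
Net pay = $6,403.92 − $1,499.95 = $4,903.97

$4,903.97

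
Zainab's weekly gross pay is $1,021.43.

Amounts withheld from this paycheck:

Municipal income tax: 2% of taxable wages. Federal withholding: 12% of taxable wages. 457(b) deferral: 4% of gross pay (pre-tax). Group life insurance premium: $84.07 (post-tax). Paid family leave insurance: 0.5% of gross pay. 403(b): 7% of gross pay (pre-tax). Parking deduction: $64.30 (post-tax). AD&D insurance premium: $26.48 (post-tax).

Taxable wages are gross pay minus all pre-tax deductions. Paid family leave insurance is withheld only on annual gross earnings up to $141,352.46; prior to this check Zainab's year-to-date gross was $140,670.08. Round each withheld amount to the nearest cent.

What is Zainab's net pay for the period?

$603.54

457(b) deferral: $1,021.43 × 0.04 = $40.86
403(b): $1,021.43 × 0.07 = $71.50
Pre-tax total = $40.86 + $71.50 = $112.36
Taxable wages = $1,021.43 − $112.36 = $909.07
Municipal income tax: $909.07 × 0.02 = $18.18
Federal withholding: $909.07 × 0.12 = $109.09
Paid family leave insurance: only $141,352.46 − $140,670.08 = $682.38 of this check is subject → $682.38 × 0.005 = $3.41
AD&D insurance premium: $26.48
Group life insurance premium: $84.07
Parking deduction: $64.30
Total deductions = $40.86 + $71.50 + $18.18 + $109.09 + $3.41 + $26.48 + $84.07 + $64.30 = $417.89
Net pay = $1,021.43 − $417.89 = $603.54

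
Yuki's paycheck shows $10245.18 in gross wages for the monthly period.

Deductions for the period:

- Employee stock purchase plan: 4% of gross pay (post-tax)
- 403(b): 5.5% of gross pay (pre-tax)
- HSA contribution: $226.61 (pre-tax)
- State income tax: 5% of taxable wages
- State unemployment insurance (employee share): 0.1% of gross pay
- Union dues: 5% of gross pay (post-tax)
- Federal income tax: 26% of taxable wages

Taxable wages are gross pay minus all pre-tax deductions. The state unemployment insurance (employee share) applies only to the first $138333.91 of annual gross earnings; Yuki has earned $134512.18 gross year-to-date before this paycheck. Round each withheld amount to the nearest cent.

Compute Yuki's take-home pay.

$5598.13

403(b): $10245.18 × 0.055 = $563.48
HSA contribution: $226.61
Pre-tax total = $563.48 + $226.61 = $790.09
Taxable wages = $10245.18 − $790.09 = $9455.09
State income tax: $9455.09 × 0.05 = $472.75
Federal income tax: $9455.09 × 0.26 = $2458.32
State unemployment insurance (employee share): only $138333.91 − $134512.18 = $3821.73 of this check is subject → $3821.73 × 0.001 = $3.82
Employee stock purchase plan: $10245.18 × 0.04 = $409.81
Union dues: $10245.18 × 0.05 = $512.26
Total deductions = $563.48 + $226.61 + $472.75 + $2458.32 + $3.82 + $409.81 + $512.26 = $4647.05
Net pay = $10245.18 − $4647.05 = $5598.13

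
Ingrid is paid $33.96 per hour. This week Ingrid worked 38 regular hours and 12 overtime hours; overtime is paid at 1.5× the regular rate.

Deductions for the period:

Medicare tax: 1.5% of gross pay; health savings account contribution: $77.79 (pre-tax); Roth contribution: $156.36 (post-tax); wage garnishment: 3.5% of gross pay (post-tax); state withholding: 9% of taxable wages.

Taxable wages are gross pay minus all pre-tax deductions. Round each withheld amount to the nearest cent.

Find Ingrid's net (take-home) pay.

$1408.36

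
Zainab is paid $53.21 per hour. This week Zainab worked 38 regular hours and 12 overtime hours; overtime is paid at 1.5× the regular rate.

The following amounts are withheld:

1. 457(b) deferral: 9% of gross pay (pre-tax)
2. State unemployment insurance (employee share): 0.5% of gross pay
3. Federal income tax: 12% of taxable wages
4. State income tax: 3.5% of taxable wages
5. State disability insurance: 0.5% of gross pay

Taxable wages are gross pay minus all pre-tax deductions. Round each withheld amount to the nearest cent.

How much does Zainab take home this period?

Regular pay: 38 × $53.21 = $2,021.98
Overtime pay: 12 × $53.21 × 1.5 = $957.78
Gross pay = $2,021.98 + $957.78 = $2,979.76
457(b) deferral: $2,979.76 × 0.09 = $268.18
Taxable wages = $2,979.76 − $268.18 = $2,711.58
Federal income tax: $2,711.58 × 0.12 = $325.39
State income tax: $2,711.58 × 0.035 = $94.91
State unemployment insurance (employee share): $2,979.76 × 0.005 = $14.90
State disability insurance: $2,979.76 × 0.005 = $14.90
Total deductions = $268.18 + $325.39 + $94.91 + $14.90 + $14.90 = $718.28
Net pay = $2,979.76 − $718.28 = $2,261.48

$2,261.48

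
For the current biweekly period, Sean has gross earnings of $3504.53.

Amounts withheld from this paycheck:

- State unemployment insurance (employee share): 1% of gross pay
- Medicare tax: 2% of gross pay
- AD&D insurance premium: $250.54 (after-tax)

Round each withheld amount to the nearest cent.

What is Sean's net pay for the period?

$3148.85

State unemployment insurance (employee share): $3504.53 × 0.01 = $35.05
Medicare tax: $3504.53 × 0.02 = $70.09
AD&D insurance premium: $250.54
Total deductions = $35.05 + $70.09 + $250.54 = $355.68
Net pay = $3504.53 − $355.68 = $3148.85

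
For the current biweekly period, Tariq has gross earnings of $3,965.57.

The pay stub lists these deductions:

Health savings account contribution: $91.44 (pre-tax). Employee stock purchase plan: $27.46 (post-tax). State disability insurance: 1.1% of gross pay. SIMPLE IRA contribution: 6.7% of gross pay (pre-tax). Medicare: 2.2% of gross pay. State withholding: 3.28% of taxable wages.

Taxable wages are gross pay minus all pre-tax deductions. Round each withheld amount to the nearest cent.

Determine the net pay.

Health savings account contribution: $91.44
SIMPLE IRA contribution: $3,965.57 × 0.067 = $265.69
Pre-tax total = $91.44 + $265.69 = $357.13
Taxable wages = $3,965.57 − $357.13 = $3,608.44
State withholding: $3,608.44 × 0.0328 = $118.36
Medicare: $3,965.57 × 0.022 = $87.24
State disability insurance: $3,965.57 × 0.011 = $43.62
Employee stock purchase plan: $27.46
Total deductions = $91.44 + $265.69 + $118.36 + $87.24 + $43.62 + $27.46 = $633.81
Net pay = $3,965.57 − $633.81 = $3,331.76

$3,331.76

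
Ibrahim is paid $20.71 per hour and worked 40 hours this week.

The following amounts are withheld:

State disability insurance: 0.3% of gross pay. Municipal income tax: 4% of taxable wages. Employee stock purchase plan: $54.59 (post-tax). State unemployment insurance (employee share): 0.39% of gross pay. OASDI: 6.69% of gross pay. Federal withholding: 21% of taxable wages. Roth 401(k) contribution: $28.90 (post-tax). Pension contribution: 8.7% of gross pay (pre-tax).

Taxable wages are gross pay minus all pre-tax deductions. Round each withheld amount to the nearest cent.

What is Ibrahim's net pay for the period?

Gross pay: 40 × $20.71 = $828.40
Pension contribution: $828.40 × 0.087 = $72.07
Taxable wages = $828.40 − $72.07 = $756.33
Federal withholding: $756.33 × 0.21 = $158.83
Municipal income tax: $756.33 × 0.04 = $30.25
State disability insurance: $828.40 × 0.003 = $2.49
OASDI: $828.40 × 0.0669 = $55.42
State unemployment insurance (employee share): $828.40 × 0.0039 = $3.23
Roth 401(k) contribution: $28.90
Employee stock purchase plan: $54.59
Total deductions = $72.07 + $158.83 + $30.25 + $2.49 + $55.42 + $3.23 + $28.90 + $54.59 = $405.78
Net pay = $828.40 − $405.78 = $422.62

$422.62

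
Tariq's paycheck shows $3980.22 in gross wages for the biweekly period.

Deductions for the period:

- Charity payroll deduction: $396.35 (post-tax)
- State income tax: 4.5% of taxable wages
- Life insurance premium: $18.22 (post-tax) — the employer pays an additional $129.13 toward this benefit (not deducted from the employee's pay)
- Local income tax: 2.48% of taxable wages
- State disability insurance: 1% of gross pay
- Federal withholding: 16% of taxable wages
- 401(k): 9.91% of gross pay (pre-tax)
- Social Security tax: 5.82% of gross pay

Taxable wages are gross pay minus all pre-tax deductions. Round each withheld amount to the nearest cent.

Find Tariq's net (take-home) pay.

$2075.75

401(k): $3980.22 × 0.0991 = $394.44
Taxable wages = $3980.22 − $394.44 = $3585.78
Local income tax: $3585.78 × 0.0248 = $88.93
State income tax: $3585.78 × 0.045 = $161.36
Federal withholding: $3585.78 × 0.16 = $573.72
State disability insurance: $3980.22 × 0.01 = $39.80
Social Security tax: $3980.22 × 0.0582 = $231.65
Life insurance premium: $18.22
Charity payroll deduction: $396.35
(Employer's $129.13 toward life insurance premium is not withheld from the employee.)
Total deductions = $394.44 + $88.93 + $161.36 + $573.72 + $39.80 + $231.65 + $18.22 + $396.35 = $1904.47
Net pay = $3980.22 − $1904.47 = $2075.75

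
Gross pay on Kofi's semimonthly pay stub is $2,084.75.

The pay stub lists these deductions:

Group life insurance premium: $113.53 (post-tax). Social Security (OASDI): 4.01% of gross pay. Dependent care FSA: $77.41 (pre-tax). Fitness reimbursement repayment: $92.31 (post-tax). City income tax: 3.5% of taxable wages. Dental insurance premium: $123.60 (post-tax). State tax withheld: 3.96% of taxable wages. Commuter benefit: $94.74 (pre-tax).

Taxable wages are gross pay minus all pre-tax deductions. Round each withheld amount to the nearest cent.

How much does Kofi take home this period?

$1,356.88

Commuter benefit: $94.74
Dependent care FSA: $77.41
Pre-tax total = $94.74 + $77.41 = $172.15
Taxable wages = $2,084.75 − $172.15 = $1,912.60
City income tax: $1,912.60 × 0.035 = $66.94
State tax withheld: $1,912.60 × 0.0396 = $75.74
Social Security (OASDI): $2,084.75 × 0.0401 = $83.60
Fitness reimbursement repayment: $92.31
Dental insurance premium: $123.60
Group life insurance premium: $113.53
Total deductions = $94.74 + $77.41 + $66.94 + $75.74 + $83.60 + $92.31 + $123.60 + $113.53 = $727.87
Net pay = $2,084.75 − $727.87 = $1,356.88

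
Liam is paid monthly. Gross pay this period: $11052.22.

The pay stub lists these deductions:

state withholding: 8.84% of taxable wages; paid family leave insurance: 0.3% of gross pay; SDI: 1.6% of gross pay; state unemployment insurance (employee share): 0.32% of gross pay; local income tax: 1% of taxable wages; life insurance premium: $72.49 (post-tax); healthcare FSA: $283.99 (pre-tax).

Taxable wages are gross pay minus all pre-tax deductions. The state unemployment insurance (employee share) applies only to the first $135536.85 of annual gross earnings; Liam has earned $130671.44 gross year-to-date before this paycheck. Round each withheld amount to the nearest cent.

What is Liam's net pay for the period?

$9410.58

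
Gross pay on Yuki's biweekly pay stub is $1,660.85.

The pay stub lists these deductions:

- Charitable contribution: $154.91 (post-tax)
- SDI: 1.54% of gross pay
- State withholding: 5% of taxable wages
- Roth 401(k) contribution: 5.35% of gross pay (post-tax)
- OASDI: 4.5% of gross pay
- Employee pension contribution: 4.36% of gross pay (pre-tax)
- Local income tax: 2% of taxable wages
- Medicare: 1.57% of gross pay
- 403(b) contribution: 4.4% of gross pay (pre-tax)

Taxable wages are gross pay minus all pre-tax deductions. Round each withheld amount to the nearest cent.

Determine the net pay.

$1,039.11

403(b) contribution: $1,660.85 × 0.044 = $73.08
Employee pension contribution: $1,660.85 × 0.0436 = $72.41
Pre-tax total = $73.08 + $72.41 = $145.49
Taxable wages = $1,660.85 − $145.49 = $1,515.36
State withholding: $1,515.36 × 0.05 = $75.77
Local income tax: $1,515.36 × 0.02 = $30.31
SDI: $1,660.85 × 0.0154 = $25.58
Medicare: $1,660.85 × 0.0157 = $26.08
OASDI: $1,660.85 × 0.045 = $74.74
Charitable contribution: $154.91
Roth 401(k) contribution: $1,660.85 × 0.0535 = $88.86
Total deductions = $73.08 + $72.41 + $75.77 + $30.31 + $25.58 + $26.08 + $74.74 + $154.91 + $88.86 = $621.74
Net pay = $1,660.85 − $621.74 = $1,039.11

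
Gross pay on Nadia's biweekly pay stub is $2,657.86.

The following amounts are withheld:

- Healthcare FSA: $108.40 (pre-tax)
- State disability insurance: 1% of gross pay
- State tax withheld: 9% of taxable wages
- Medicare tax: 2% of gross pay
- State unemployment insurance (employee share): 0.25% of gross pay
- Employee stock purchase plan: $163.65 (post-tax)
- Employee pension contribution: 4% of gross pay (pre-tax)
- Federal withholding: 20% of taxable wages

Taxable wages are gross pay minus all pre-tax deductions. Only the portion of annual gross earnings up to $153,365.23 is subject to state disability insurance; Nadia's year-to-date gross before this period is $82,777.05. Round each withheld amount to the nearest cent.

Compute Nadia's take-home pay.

Employee pension contribution: $2,657.86 × 0.04 = $106.31
Healthcare FSA: $108.40
Pre-tax total = $106.31 + $108.40 = $214.71
Taxable wages = $2,657.86 − $214.71 = $2,443.15
Federal withholding: $2,443.15 × 0.2 = $488.63
State tax withheld: $2,443.15 × 0.09 = $219.88
State unemployment insurance (employee share): $2,657.86 × 0.0025 = $6.64
State disability insurance: cap not yet reached, full $2,657.86 is subject → $2,657.86 × 0.01 = $26.58
Medicare tax: $2,657.86 × 0.02 = $53.16
Employee stock purchase plan: $163.65
Total deductions = $106.31 + $108.40 + $488.63 + $219.88 + $6.64 + $26.58 + $53.16 + $163.65 = $1,173.25
Net pay = $2,657.86 − $1,173.25 = $1,484.61

$1,484.61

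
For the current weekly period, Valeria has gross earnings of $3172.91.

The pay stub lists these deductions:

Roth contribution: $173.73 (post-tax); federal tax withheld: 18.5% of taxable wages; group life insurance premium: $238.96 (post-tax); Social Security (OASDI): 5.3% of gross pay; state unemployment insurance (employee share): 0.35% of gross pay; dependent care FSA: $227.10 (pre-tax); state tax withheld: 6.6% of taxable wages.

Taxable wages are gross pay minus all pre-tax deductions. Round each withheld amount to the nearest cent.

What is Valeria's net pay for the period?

$1614.46

Dependent care FSA: $227.10
Taxable wages = $3172.91 − $227.10 = $2945.81
Federal tax withheld: $2945.81 × 0.185 = $544.97
State tax withheld: $2945.81 × 0.066 = $194.42
State unemployment insurance (employee share): $3172.91 × 0.0035 = $11.11
Social Security (OASDI): $3172.91 × 0.053 = $168.16
Roth contribution: $173.73
Group life insurance premium: $238.96
Total deductions = $227.10 + $544.97 + $194.42 + $11.11 + $168.16 + $173.73 + $238.96 = $1558.45
Net pay = $3172.91 − $1558.45 = $1614.46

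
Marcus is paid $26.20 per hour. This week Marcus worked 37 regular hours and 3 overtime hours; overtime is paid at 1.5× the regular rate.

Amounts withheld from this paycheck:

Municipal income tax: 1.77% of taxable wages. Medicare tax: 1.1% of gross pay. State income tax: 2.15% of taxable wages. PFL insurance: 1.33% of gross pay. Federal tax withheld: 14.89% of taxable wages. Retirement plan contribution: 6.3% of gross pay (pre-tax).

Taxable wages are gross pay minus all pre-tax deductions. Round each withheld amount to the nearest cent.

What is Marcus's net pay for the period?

Regular pay: 37 × $26.20 = $969.40
Overtime pay: 3 × $26.20 × 1.5 = $117.90
Gross pay = $969.40 + $117.90 = $1,087.30
Retirement plan contribution: $1,087.30 × 0.063 = $68.50
Taxable wages = $1,087.30 − $68.50 = $1,018.80
Municipal income tax: $1,018.80 × 0.0177 = $18.03
Federal tax withheld: $1,018.80 × 0.1489 = $151.70
State income tax: $1,018.80 × 0.0215 = $21.90
Medicare tax: $1,087.30 × 0.011 = $11.96
PFL insurance: $1,087.30 × 0.0133 = $14.46
Total deductions = $68.50 + $18.03 + $151.70 + $21.90 + $11.96 + $14.46 = $286.55
Net pay = $1,087.30 − $286.55 = $800.75

$800.75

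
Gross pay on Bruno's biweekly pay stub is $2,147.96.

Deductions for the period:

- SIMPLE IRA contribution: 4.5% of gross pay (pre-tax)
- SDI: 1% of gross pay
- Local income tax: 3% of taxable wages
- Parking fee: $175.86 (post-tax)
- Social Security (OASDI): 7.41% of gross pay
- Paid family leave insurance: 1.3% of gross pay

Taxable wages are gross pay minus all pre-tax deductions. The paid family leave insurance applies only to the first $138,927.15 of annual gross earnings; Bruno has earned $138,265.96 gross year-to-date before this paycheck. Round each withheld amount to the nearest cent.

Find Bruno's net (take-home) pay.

$1,624.66

SIMPLE IRA contribution: $2,147.96 × 0.045 = $96.66
Taxable wages = $2,147.96 − $96.66 = $2,051.30
Local income tax: $2,051.30 × 0.03 = $61.54
Paid family leave insurance: only $138,927.15 − $138,265.96 = $661.19 of this check is subject → $661.19 × 0.013 = $8.60
Social Security (OASDI): $2,147.96 × 0.0741 = $159.16
SDI: $2,147.96 × 0.01 = $21.48
Parking fee: $175.86
Total deductions = $96.66 + $61.54 + $8.60 + $159.16 + $21.48 + $175.86 = $523.30
Net pay = $2,147.96 − $523.30 = $1,624.66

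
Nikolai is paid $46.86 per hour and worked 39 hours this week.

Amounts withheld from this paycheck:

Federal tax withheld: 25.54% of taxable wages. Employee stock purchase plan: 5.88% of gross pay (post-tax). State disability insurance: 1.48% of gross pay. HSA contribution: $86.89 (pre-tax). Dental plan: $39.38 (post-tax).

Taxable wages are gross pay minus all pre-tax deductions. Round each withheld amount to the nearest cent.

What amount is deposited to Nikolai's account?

Gross pay: 39 × $46.86 = $1,827.54
HSA contribution: $86.89
Taxable wages = $1,827.54 − $86.89 = $1,740.65
Federal tax withheld: $1,740.65 × 0.2554 = $444.56
State disability insurance: $1,827.54 × 0.0148 = $27.05
Dental plan: $39.38
Employee stock purchase plan: $1,827.54 × 0.0588 = $107.46
Total deductions = $86.89 + $444.56 + $27.05 + $39.38 + $107.46 = $705.34
Net pay = $1,827.54 − $705.34 = $1,122.20

$1,122.20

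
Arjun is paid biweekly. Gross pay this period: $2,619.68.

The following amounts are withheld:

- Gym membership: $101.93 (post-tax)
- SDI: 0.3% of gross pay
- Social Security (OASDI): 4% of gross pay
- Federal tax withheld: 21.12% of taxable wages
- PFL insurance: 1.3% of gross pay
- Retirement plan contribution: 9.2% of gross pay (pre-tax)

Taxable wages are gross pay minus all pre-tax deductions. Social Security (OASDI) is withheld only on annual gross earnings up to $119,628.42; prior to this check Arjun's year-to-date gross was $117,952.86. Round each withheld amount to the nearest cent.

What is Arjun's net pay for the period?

Retirement plan contribution: $2,619.68 × 0.092 = $241.01
Taxable wages = $2,619.68 − $241.01 = $2,378.67
Federal tax withheld: $2,378.67 × 0.2112 = $502.38
PFL insurance: $2,619.68 × 0.013 = $34.06
Social Security (OASDI): only $119,628.42 − $117,952.86 = $1,675.56 of this check is subject → $1,675.56 × 0.04 = $67.02
SDI: $2,619.68 × 0.003 = $7.86
Gym membership: $101.93
Total deductions = $241.01 + $502.38 + $34.06 + $67.02 + $7.86 + $101.93 = $954.26
Net pay = $2,619.68 − $954.26 = $1,665.42

$1,665.42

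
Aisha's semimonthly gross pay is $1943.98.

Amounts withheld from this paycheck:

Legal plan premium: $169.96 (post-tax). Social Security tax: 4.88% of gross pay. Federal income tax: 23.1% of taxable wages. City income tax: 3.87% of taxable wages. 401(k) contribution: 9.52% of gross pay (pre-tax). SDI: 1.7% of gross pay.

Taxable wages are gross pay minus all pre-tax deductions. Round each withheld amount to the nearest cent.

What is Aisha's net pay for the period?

$986.65

401(k) contribution: $1943.98 × 0.0952 = $185.07
Taxable wages = $1943.98 − $185.07 = $1758.91
City income tax: $1758.91 × 0.0387 = $68.07
Federal income tax: $1758.91 × 0.231 = $406.31
SDI: $1943.98 × 0.017 = $33.05
Social Security tax: $1943.98 × 0.0488 = $94.87
Legal plan premium: $169.96
Total deductions = $185.07 + $68.07 + $406.31 + $33.05 + $94.87 + $169.96 = $957.33
Net pay = $1943.98 − $957.33 = $986.65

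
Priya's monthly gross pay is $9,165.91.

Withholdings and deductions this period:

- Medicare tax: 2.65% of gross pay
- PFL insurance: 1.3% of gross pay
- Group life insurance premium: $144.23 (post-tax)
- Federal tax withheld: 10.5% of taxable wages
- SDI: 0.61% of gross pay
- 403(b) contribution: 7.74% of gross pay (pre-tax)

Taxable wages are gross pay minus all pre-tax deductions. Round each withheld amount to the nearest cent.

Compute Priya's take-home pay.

$7,006.34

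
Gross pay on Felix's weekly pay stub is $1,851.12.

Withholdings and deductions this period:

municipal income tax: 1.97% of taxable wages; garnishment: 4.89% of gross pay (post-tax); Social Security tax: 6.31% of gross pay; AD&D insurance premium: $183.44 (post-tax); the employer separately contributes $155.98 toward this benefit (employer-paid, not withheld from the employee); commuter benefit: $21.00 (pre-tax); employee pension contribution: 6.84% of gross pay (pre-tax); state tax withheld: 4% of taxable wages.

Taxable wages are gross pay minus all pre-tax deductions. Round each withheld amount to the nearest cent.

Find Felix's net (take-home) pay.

$1,211.03

Employee pension contribution: $1,851.12 × 0.0684 = $126.62
Commuter benefit: $21.00
Pre-tax total = $126.62 + $21.00 = $147.62
Taxable wages = $1,851.12 − $147.62 = $1,703.50
State tax withheld: $1,703.50 × 0.04 = $68.14
Municipal income tax: $1,703.50 × 0.0197 = $33.56
Social Security tax: $1,851.12 × 0.0631 = $116.81
Garnishment: $1,851.12 × 0.0489 = $90.52
AD&D insurance premium: $183.44
(Employer's $155.98 toward AD&D insurance premium is not withheld from the employee.)
Total deductions = $126.62 + $21.00 + $68.14 + $33.56 + $116.81 + $90.52 + $183.44 = $640.09
Net pay = $1,851.12 − $640.09 = $1,211.03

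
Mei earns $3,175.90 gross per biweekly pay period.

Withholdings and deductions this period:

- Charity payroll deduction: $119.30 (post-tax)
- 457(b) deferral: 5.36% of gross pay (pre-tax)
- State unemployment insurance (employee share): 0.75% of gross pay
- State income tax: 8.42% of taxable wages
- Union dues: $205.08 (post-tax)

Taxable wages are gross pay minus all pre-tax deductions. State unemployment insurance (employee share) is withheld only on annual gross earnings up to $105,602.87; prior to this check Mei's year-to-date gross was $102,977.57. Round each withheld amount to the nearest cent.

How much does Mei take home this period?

$2,408.52

457(b) deferral: $3,175.90 × 0.0536 = $170.23
Taxable wages = $3,175.90 − $170.23 = $3,005.67
State income tax: $3,005.67 × 0.0842 = $253.08
State unemployment insurance (employee share): only $105,602.87 − $102,977.57 = $2,625.30 of this check is subject → $2,625.30 × 0.0075 = $19.69
Charity payroll deduction: $119.30
Union dues: $205.08
Total deductions = $170.23 + $253.08 + $19.69 + $119.30 + $205.08 = $767.38
Net pay = $3,175.90 − $767.38 = $2,408.52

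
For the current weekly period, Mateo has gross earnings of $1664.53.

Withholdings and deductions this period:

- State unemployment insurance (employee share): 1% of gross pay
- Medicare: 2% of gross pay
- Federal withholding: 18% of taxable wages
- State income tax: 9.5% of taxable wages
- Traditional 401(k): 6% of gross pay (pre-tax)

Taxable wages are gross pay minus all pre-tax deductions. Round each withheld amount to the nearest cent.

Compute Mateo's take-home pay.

Traditional 401(k): $1664.53 × 0.06 = $99.87
Taxable wages = $1664.53 − $99.87 = $1564.66
Federal withholding: $1564.66 × 0.18 = $281.64
State income tax: $1564.66 × 0.095 = $148.64
Medicare: $1664.53 × 0.02 = $33.29
State unemployment insurance (employee share): $1664.53 × 0.01 = $16.65
Total deductions = $99.87 + $281.64 + $148.64 + $33.29 + $16.65 = $580.09
Net pay = $1664.53 − $580.09 = $1084.44

$1084.44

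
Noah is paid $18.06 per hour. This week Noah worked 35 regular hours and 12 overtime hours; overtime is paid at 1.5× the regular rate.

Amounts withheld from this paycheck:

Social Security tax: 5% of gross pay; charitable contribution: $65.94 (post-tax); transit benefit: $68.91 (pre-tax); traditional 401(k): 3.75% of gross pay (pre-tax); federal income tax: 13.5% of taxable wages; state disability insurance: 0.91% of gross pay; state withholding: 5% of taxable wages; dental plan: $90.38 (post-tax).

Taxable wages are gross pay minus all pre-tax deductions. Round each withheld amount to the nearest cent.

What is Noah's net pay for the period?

$481.80

Regular pay: 35 × $18.06 = $632.10
Overtime pay: 12 × $18.06 × 1.5 = $325.08
Gross pay = $632.10 + $325.08 = $957.18
Traditional 401(k): $957.18 × 0.0375 = $35.89
Transit benefit: $68.91
Pre-tax total = $35.89 + $68.91 = $104.80
Taxable wages = $957.18 − $104.80 = $852.38
Federal income tax: $852.38 × 0.135 = $115.07
State withholding: $852.38 × 0.05 = $42.62
State disability insurance: $957.18 × 0.0091 = $8.71
Social Security tax: $957.18 × 0.05 = $47.86
Dental plan: $90.38
Charitable contribution: $65.94
Total deductions = $35.89 + $68.91 + $115.07 + $42.62 + $8.71 + $47.86 + $90.38 + $65.94 = $475.38
Net pay = $957.18 − $475.38 = $481.80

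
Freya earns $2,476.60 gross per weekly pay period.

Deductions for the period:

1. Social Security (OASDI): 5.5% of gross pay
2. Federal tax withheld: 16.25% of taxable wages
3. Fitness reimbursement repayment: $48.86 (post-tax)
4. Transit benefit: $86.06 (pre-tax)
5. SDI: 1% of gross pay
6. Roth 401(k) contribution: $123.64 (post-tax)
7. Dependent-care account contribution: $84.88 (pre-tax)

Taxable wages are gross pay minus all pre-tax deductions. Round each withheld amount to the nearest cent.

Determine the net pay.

$1,597.51

Transit benefit: $86.06
Dependent-care account contribution: $84.88
Pre-tax total = $86.06 + $84.88 = $170.94
Taxable wages = $2,476.60 − $170.94 = $2,305.66
Federal tax withheld: $2,305.66 × 0.1625 = $374.67
SDI: $2,476.60 × 0.01 = $24.77
Social Security (OASDI): $2,476.60 × 0.055 = $136.21
Fitness reimbursement repayment: $48.86
Roth 401(k) contribution: $123.64
Total deductions = $86.06 + $84.88 + $374.67 + $24.77 + $136.21 + $48.86 + $123.64 = $879.09
Net pay = $2,476.60 − $879.09 = $1,597.51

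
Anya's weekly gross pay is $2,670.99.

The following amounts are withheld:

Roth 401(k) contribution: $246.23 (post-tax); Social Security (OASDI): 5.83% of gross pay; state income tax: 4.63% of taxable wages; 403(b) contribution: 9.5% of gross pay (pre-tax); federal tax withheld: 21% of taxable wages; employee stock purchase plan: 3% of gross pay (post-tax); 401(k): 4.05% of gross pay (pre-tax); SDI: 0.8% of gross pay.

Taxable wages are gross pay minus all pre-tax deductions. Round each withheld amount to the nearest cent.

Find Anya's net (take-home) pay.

403(b) contribution: $2,670.99 × 0.095 = $253.74
401(k): $2,670.99 × 0.0405 = $108.18
Pre-tax total = $253.74 + $108.18 = $361.92
Taxable wages = $2,670.99 − $361.92 = $2,309.07
State income tax: $2,309.07 × 0.0463 = $106.91
Federal tax withheld: $2,309.07 × 0.21 = $484.90
Social Security (OASDI): $2,670.99 × 0.0583 = $155.72
SDI: $2,670.99 × 0.008 = $21.37
Roth 401(k) contribution: $246.23
Employee stock purchase plan: $2,670.99 × 0.03 = $80.13
Total deductions = $253.74 + $108.18 + $106.91 + $484.90 + $155.72 + $21.37 + $246.23 + $80.13 = $1,457.18
Net pay = $2,670.99 − $1,457.18 = $1,213.81

$1,213.81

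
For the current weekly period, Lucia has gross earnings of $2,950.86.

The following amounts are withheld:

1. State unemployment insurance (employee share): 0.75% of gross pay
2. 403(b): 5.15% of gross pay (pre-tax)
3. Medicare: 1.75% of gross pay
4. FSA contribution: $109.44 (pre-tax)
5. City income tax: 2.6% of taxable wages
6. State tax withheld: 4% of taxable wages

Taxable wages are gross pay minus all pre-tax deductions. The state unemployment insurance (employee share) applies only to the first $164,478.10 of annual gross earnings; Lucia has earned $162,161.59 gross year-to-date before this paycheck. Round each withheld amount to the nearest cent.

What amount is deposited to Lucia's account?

403(b): $2,950.86 × 0.0515 = $151.97
FSA contribution: $109.44
Pre-tax total = $151.97 + $109.44 = $261.41
Taxable wages = $2,950.86 − $261.41 = $2,689.45
City income tax: $2,689.45 × 0.026 = $69.93
State tax withheld: $2,689.45 × 0.04 = $107.58
Medicare: $2,950.86 × 0.0175 = $51.64
State unemployment insurance (employee share): only $164,478.10 − $162,161.59 = $2,316.51 of this check is subject → $2,316.51 × 0.0075 = $17.37
Total deductions = $151.97 + $109.44 + $69.93 + $107.58 + $51.64 + $17.37 = $507.93
Net pay = $2,950.86 − $507.93 = $2,442.93

$2,442.93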